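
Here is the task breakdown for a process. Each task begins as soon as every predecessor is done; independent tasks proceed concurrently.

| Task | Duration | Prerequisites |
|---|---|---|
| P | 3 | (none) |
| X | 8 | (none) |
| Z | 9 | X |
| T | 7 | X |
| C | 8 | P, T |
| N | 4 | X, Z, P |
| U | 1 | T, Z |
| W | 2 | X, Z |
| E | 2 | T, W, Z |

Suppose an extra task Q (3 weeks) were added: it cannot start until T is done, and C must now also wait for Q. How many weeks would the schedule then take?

26

Originally the schedule takes 23 weeks.
With Q inserted, C now waits for max(P, T, Q).
New critical path: X→T→Q→C = 8+7+3+8 = 26 ⇒ 26 weeks.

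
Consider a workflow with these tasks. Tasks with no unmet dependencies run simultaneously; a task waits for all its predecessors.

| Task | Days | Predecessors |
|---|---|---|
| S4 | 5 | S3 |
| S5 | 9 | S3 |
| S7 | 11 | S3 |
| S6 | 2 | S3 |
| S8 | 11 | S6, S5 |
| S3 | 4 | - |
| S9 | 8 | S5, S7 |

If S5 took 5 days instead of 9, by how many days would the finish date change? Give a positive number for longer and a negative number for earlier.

Actual critical path: S3→S5→S8 = 4+9+11 = 24 ⇒ 24 days.
Since S5 is critical, the -4 change carries straight to that chain (now 20 days).
Now S3→S7→S9 = 4+11+8 = 23 is longest, so the finish becomes 23 days.
Change in finish: 23 − 24 = -1 days.

-1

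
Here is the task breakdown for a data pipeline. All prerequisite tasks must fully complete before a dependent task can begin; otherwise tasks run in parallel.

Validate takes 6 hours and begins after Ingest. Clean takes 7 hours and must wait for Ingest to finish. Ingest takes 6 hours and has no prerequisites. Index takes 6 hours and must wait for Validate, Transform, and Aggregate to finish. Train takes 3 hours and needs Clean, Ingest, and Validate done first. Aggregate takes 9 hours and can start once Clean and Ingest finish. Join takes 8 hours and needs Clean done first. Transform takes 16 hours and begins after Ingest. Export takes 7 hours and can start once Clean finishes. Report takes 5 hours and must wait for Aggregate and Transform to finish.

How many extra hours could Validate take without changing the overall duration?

The longest chain is Ingest→Clean→Aggregate→Index = 6+7+9+6 = 28; overall finish 28 hours.
Validate finishes as early as 12 and must finish by 22.
So Validate can slip 22 − 12 = 10 hours.

10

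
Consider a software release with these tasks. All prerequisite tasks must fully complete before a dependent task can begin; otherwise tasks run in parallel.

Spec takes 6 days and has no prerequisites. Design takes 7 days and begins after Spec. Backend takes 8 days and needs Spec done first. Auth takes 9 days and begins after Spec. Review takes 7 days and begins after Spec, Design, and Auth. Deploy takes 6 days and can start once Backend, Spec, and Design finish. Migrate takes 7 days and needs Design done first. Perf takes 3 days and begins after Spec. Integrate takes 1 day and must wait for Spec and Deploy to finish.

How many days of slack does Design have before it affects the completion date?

2

The longest chain is Spec→Auth→Review = 6+9+7 = 22; overall finish 22 days.
The longest chain containing Design totals 20 days.
So Design can slip 15 − 13 = 2 days.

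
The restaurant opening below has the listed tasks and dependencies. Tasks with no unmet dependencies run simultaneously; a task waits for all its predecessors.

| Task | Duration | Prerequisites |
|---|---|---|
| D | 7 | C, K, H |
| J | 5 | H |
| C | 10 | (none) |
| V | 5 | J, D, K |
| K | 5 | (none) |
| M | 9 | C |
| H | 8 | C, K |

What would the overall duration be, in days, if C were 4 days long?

25

As given, the longest chain is C→H→D→V = 10+8+7+5 = 30, so the finish is 30 days.
C lies on that path, so at 4 days the path becomes 24 days.
The binding chain switches to K→H→D→V = 5+8+7+5 = 25; finish 25 days.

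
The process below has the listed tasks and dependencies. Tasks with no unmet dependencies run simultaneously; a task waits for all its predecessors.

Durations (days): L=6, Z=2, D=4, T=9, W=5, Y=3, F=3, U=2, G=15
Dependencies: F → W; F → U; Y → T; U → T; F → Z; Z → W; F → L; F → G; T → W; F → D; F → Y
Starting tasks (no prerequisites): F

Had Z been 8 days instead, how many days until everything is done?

20

Baseline: F→Y→T→W = 3+3+9+5 = 20 → 20 days.
Z is off the critical path — its longest chain is 10 days, giving 10 of slack.
That remains the longest chain; total 20 days.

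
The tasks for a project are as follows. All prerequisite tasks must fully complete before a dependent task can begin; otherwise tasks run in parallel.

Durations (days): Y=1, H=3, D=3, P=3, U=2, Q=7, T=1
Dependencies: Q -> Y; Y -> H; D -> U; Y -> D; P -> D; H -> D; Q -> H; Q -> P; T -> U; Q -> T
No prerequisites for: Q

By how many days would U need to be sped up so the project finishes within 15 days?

1

Current finish: 16 days; target: 15.
U is on every critical path, so each day cut from U cuts the finish by one (this holds down to a finish of 15).
Need 16 − 15 = 1 day off U → U becomes 1 day, finish becomes 15.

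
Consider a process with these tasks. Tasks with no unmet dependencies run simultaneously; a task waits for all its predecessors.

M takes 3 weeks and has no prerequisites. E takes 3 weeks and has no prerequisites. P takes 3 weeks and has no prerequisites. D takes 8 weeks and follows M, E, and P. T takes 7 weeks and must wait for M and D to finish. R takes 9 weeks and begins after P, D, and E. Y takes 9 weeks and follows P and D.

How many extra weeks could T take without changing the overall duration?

2

Critical path: M→D→R = 3+8+9 = 20, so the finish is 20 weeks.
The longest chain containing T totals 18 weeks.
So T can slip 20 − 18 = 2 weeks.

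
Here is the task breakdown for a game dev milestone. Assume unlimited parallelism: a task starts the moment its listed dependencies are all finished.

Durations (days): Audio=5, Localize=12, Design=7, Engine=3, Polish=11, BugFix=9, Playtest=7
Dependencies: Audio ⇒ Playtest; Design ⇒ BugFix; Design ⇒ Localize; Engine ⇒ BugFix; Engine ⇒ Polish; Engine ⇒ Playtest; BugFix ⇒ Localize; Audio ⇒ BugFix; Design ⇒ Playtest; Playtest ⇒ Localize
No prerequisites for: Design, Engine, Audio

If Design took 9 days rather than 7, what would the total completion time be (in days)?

Baseline: Design→BugFix→Localize = 7+9+12 = 28 → 28 days.
Design is on the critical path; changing it to 9 makes that path 30 days.
The critical path is still Design→BugFix→Localize; finish is now 30 days.

30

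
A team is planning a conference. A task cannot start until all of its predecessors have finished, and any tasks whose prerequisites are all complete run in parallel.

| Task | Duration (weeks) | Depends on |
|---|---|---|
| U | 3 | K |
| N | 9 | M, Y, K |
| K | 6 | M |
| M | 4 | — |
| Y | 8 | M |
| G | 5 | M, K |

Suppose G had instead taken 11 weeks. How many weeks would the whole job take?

Actual critical path: M→Y→N = 4+8+9 = 21 ⇒ 21 weeks.
G is off the critical path — its longest chain is 15 weeks, giving 6 of slack.
New critical path: M→K→G = 4+6+11 = 21 ⇒ 21 weeks.

21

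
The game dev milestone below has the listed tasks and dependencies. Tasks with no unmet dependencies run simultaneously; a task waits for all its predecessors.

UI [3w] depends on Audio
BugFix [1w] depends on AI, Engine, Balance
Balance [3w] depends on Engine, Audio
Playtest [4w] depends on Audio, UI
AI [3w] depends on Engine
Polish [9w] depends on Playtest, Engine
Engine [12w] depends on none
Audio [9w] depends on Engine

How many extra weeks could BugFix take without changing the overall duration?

12

Critical path: Engine→Audio→UI→Playtest→Polish = 12+9+3+4+9 = 37, so the finish is 37 weeks.
Longest path through BugFix: 25 weeks (earliest finish 25, latest finish 37).
Slack of BugFix = 36 − 24 = 12 weeks.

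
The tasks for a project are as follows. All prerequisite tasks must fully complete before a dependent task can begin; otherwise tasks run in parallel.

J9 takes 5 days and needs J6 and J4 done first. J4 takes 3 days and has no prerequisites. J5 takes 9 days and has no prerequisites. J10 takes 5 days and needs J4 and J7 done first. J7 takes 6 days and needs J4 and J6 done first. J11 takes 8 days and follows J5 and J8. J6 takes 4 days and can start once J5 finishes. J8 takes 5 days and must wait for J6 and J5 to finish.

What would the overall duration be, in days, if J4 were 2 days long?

26

The binding path is J5→J6→J8→J11 = 9+4+5+8 = 26; finish at 26 days.
J4 is off the critical path — its longest chain is 14 days, giving 12 of slack.
The critical path is still J5→J6→J8→J11; finish is now 26 days.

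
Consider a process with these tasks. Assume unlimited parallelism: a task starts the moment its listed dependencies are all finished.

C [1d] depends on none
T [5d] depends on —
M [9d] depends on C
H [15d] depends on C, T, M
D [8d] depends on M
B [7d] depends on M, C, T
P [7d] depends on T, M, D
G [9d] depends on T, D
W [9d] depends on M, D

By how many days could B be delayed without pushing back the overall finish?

Critical path: C→M→D→G = 1+9+8+9 = 27, so the finish is 27 days.
The longest chain containing B totals 17 days.
Slack of B = 20 − 10 = 10 days.

10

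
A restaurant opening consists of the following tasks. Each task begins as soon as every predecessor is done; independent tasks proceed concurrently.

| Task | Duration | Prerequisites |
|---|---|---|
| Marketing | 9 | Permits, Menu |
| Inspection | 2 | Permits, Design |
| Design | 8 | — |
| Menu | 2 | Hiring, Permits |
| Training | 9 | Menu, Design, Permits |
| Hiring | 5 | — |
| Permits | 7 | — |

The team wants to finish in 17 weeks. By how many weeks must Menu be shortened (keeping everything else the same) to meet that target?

1

Current finish: 18 weeks; target: 17.
Menu is on every critical path, so each week cut from Menu cuts the finish by one (this holds down to a finish of 17).
Need 18 − 17 = 1 week off Menu → Menu becomes 1 week, finish becomes 17.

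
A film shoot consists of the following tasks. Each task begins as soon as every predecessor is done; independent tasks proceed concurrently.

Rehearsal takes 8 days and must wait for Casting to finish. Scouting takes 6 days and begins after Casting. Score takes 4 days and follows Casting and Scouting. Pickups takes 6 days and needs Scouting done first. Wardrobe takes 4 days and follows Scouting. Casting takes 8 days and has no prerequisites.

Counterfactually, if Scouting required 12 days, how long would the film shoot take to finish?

Baseline: Casting→Scouting→Pickups = 8+6+6 = 20 → 20 days.
Scouting is on the critical path; changing it to 12 makes that path 26 days.
The critical path is still Casting→Scouting→Pickups; finish is now 26 days.

26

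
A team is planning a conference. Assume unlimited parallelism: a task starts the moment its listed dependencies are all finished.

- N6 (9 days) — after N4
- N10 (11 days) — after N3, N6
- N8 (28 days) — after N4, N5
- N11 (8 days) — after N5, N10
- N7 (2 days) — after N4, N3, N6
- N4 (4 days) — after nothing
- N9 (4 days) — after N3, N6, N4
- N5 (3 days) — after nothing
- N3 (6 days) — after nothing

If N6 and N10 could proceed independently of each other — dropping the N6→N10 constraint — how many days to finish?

32

Before: longest chain N4→N6→N10→N11 = 4+9+11+8 = 32, finish 32.
Without N6→N10, N10's earliest start moves from 13 to 6.
After: N4→N8 = 4+28 = 32 → 32 days.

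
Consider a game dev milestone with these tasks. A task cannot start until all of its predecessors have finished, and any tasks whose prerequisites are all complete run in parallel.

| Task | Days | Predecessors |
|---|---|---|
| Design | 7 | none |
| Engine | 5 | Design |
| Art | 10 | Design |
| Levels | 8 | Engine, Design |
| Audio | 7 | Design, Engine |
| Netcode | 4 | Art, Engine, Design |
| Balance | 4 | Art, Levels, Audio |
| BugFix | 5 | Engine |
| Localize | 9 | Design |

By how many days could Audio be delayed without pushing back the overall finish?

Design→Engine→Levels→Balance = 7+5+8+4 = 24 sets the makespan at 24 days.
Longest path through Audio: 23 days (earliest finish 19, latest finish 20).
Slack of Audio = 13 − 12 = 1 day.

1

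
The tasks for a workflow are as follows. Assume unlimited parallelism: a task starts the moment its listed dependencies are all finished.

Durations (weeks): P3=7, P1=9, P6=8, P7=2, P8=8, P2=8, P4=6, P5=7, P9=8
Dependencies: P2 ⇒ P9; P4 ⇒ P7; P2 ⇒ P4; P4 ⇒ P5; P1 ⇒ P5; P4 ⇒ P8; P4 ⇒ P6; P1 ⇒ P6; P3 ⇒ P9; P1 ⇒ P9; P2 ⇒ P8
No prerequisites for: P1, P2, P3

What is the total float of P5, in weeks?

1

The longest chain is P2→P4→P6 = 8+6+8 = 22; overall finish 22 weeks.
Longest path through P5: 21 weeks (earliest finish 21, latest finish 22).
Slack of P5 = 15 − 14 = 1 week.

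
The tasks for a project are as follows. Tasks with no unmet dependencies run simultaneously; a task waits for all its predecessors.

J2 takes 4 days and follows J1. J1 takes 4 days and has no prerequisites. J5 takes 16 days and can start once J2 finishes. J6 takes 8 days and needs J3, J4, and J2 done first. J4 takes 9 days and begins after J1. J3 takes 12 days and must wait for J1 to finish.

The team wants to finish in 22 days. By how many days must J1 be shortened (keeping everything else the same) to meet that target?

Current finish: 24 days; target: 22.
J1 is on every critical path, so each day cut from J1 cuts the finish by one (this holds down to a finish of 21).
Need 24 − 22 = 2 days off J1 → J1 becomes 2 days, finish becomes 22.

2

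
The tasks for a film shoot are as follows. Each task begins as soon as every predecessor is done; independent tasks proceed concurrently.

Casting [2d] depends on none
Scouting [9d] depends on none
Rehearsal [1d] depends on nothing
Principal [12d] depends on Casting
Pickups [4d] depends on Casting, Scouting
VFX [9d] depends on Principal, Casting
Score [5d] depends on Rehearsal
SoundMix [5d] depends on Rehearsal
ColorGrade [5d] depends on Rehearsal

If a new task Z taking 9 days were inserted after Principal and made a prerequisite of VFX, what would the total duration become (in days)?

32

Originally the plan takes 23 days.
With Z inserted, VFX now waits for max(Principal, Casting, Z).
New critical path: Casting→Principal→Z→VFX = 2+12+9+9 = 32 ⇒ 32 days.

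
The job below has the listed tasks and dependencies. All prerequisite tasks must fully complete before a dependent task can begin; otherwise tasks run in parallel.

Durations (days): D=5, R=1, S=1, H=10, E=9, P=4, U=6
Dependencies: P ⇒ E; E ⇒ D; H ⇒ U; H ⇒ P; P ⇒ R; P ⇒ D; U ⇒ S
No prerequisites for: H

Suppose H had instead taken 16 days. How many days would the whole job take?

The binding path is H→P→E→D = 10+4+9+5 = 28; finish at 28 days.
H is on the critical path; changing it to 16 makes that path 34 days.
That remains the longest chain; total 34 days.

34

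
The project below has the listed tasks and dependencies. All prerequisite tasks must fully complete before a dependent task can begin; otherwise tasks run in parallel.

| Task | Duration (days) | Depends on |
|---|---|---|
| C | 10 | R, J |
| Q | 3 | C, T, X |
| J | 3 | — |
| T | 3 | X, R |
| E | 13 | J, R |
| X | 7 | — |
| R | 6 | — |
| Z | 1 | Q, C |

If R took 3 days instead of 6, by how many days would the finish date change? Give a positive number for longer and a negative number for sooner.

-3

Baseline: R→C→Q→Z = 6+10+3+1 = 20 → 20 days.
Since R is critical, the -3 change carries straight to that chain (now 17 days).
The binding chain switches to J→C→Q→Z = 3+10+3+1 = 17; finish 17 days.
Change in finish: 17 − 20 = -3 days.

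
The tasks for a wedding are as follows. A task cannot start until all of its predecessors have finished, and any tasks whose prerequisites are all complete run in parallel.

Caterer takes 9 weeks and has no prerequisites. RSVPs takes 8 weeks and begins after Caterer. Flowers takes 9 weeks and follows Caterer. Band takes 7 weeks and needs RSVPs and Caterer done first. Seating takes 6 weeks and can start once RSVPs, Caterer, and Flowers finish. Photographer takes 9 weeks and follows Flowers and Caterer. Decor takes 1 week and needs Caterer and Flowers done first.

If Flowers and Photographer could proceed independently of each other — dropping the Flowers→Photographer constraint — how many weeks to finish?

24

Before: longest chain Caterer→Flowers→Photographer = 9+9+9 = 27, finish 27.
Without Flowers→Photographer, Photographer's earliest start moves from 18 to 9.
The longest chain is now Caterer→RSVPs→Band = 9+8+7 = 24, so the job takes 24 weeks.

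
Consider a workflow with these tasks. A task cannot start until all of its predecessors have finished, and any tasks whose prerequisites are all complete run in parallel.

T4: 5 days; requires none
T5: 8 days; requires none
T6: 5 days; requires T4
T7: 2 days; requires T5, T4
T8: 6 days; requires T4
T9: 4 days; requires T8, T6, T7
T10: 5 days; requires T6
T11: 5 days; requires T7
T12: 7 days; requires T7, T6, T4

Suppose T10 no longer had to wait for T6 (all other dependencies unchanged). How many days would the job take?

Original critical path: T4→T6→T12 = 5+5+7 = 17 ⇒ 17 days.
Without T6→T10, T10's earliest start moves from 10 to 0.
After: T4→T6→T12 = 5+5+7 = 17 → 17 days.

17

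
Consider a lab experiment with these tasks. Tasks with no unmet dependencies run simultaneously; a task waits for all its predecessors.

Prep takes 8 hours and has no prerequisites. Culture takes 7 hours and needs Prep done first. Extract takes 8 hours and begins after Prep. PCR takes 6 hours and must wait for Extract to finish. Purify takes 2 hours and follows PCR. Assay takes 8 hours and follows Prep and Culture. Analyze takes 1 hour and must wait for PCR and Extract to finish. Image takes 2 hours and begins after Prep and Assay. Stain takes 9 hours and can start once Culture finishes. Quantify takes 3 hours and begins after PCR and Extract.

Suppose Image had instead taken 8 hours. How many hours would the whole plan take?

31

Actual critical path: Prep→Culture→Assay→Image = 8+7+8+2 = 25 ⇒ 25 hours.
Since Image is critical, the +6 change carries straight to that chain (now 31 hours).
The critical path is still Prep→Culture→Assay→Image; finish is now 31 hours.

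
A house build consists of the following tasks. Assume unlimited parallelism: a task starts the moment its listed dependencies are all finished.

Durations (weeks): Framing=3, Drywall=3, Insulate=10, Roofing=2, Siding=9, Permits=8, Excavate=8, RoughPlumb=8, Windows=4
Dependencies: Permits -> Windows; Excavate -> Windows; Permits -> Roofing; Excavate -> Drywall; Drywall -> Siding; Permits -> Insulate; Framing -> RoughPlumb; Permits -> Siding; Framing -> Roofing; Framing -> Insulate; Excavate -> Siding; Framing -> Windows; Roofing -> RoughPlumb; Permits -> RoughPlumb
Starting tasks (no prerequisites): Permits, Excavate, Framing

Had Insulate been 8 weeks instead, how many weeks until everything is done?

As given, the longest chain is Excavate→Drywall→Siding = 8+3+9 = 20, so the finish is 20 weeks.
Insulate has 2 weeks of float (longest path through it is 18).
That remains the longest chain; total 20 weeks.

20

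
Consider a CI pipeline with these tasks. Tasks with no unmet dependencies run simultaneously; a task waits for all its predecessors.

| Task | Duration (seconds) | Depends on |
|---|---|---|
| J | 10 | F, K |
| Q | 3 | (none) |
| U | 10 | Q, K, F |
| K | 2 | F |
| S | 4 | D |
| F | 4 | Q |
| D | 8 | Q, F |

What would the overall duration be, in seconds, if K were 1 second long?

19

Critical path before the change: Q→F→K→U = 3+4+2+10 = 19 giving 19 seconds.
K lies on that path, so at 1 second the path becomes 18 seconds.
New critical path: Q→F→D→S = 3+4+8+4 = 19 ⇒ 19 seconds.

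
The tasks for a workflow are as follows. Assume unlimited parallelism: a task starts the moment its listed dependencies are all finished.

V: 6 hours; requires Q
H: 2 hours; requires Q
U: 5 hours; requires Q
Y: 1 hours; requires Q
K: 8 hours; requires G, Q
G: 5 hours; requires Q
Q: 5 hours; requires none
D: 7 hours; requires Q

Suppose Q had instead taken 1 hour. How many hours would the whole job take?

14

Critical path before the change: Q→G→K = 5+5+8 = 18 giving 18 hours.
Q is on the critical path; changing it to 1 makes that path 14 hours.
No other chain overtakes it, so the finish is 14 hours.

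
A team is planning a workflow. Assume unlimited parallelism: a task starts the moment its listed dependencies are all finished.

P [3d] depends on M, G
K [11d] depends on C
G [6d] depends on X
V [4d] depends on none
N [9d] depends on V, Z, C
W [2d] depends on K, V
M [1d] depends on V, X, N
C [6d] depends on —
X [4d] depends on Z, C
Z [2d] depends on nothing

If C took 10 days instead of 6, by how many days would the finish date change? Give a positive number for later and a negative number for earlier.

Critical path before the change: C→N→M→P = 6+9+1+3 = 19 giving 19 days.
C lies on that path, so at 10 days the path becomes 23 days.
The critical path is still C→N→M→P; finish is now 23 days.
Change in finish: 23 − 19 = +4 days.

4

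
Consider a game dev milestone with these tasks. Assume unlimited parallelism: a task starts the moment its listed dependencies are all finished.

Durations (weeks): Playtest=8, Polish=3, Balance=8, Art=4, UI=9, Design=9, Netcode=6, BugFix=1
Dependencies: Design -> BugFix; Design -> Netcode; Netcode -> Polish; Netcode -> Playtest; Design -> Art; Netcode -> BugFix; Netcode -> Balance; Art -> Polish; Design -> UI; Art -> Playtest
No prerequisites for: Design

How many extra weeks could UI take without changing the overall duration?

Critical path: Design→Netcode→Balance = 9+6+8 = 23, so the finish is 23 weeks.
Longest path through UI: 18 weeks (earliest finish 18, latest finish 23).
So UI can slip 23 − 18 = 5 weeks.

5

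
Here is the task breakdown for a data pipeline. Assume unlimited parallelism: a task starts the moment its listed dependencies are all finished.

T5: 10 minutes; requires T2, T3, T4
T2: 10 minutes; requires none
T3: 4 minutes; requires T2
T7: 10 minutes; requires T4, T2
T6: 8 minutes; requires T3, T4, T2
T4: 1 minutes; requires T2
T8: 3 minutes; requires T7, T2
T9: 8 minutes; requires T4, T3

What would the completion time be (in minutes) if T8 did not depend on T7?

Before: longest chain T2→T3→T5 = 10+4+10 = 24, finish 24.
Without T7→T8, T8's earliest start moves from 21 to 10.
After: T2→T3→T5 = 10+4+10 = 24 → 24 minutes.

24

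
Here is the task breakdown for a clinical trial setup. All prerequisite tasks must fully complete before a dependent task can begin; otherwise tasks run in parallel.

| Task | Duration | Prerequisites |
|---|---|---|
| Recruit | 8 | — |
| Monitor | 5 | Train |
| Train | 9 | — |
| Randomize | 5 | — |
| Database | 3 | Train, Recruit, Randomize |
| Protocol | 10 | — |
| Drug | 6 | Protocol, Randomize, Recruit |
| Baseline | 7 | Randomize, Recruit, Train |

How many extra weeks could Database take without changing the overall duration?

4

Protocol→Drug = 10+6 = 16 sets the makespan at 16 weeks.
Longest path through Database: 12 weeks (earliest finish 12, latest finish 16).
Float = 16 − 12 = 4.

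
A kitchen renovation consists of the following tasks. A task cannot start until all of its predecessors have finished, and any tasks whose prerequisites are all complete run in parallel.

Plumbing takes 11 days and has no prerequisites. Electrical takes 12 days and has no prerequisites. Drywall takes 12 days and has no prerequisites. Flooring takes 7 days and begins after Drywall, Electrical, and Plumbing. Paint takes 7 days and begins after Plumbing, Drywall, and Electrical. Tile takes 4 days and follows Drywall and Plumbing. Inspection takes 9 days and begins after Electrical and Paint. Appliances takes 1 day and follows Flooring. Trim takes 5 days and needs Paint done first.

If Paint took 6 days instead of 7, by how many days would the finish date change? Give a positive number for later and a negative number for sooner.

As given, the longest chain is Electrical→Paint→Inspection = 12+7+9 = 28, so the finish is 28 days.
Paint is on the critical path; changing it to 6 makes that path 27 days.
That remains the longest chain; total 27 days.
Change in finish: 27 − 28 = -1 days.

-1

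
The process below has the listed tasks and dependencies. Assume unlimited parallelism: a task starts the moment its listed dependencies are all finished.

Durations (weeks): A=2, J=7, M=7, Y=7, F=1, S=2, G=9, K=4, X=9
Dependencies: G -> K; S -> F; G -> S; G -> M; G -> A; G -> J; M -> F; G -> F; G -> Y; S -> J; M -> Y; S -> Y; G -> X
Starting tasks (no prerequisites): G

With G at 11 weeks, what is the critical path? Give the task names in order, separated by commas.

The binding path is G→M→Y = 9+7+7 = 23; finish at 23 weeks.
G is on the critical path; changing it to 11 makes that path 25 weeks.
The critical path is still G→M→Y; finish is now 25 weeks.

G, M, Y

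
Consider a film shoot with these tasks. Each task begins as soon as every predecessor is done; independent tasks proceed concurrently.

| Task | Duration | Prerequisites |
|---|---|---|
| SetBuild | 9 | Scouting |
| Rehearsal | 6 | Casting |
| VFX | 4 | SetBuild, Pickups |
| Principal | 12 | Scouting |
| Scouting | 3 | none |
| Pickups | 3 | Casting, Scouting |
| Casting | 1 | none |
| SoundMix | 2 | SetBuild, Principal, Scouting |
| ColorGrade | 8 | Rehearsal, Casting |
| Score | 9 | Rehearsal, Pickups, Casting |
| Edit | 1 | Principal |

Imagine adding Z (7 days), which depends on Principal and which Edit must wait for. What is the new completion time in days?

23

Originally the job takes 17 days.
With Z inserted, Edit now waits for max(Principal, Z).
New critical path: Scouting→Principal→Z→Edit = 3+12+7+1 = 23 ⇒ 23 days.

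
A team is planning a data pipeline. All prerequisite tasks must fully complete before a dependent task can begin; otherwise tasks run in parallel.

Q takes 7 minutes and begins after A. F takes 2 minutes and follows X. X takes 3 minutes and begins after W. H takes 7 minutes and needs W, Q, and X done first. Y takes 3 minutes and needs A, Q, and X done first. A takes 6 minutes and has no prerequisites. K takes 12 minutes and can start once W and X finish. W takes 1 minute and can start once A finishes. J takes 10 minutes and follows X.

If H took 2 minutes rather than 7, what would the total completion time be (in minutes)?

As given, the longest chain is A→W→X→K = 6+1+3+12 = 22, so the finish is 22 minutes.
H has 2 minutes of float (longest path through it is 20).
No other chain overtakes it, so the finish is 22 minutes.

22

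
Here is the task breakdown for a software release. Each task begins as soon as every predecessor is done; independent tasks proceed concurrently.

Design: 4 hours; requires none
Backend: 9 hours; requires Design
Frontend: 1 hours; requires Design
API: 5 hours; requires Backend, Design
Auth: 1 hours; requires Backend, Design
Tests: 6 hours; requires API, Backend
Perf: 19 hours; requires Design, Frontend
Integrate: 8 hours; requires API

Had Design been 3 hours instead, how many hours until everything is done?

25

The binding path is Design→Backend→API→Integrate = 4+9+5+8 = 26; finish at 26 hours.
Since Design is critical, the -1 change carries straight to that chain (now 25 hours).
That remains the longest chain; total 25 hours.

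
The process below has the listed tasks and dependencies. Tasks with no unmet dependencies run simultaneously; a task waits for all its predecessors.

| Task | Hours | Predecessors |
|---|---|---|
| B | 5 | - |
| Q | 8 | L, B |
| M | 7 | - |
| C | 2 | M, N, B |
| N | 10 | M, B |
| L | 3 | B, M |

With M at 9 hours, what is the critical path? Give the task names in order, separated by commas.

M, N, C

Critical path before the change: M→N→C = 7+10+2 = 19 giving 19 hours.
M lies on that path, so at 9 hours the path becomes 21 hours.
The critical path is still M→N→C; finish is now 21 hours.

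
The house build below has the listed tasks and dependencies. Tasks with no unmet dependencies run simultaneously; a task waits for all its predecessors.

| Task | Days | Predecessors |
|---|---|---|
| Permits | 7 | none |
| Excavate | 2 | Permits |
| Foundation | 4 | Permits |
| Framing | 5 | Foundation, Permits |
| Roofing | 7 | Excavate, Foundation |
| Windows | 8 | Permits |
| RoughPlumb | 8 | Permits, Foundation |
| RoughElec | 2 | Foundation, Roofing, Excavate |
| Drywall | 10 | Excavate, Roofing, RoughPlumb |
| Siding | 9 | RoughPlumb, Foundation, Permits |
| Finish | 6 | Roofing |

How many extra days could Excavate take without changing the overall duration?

The longest chain is Permits→Foundation→RoughPlumb→Drywall = 7+4+8+10 = 29; overall finish 29 days.
Excavate finishes as early as 9 and must finish by 12.
So Excavate can slip 12 − 9 = 3 days.

3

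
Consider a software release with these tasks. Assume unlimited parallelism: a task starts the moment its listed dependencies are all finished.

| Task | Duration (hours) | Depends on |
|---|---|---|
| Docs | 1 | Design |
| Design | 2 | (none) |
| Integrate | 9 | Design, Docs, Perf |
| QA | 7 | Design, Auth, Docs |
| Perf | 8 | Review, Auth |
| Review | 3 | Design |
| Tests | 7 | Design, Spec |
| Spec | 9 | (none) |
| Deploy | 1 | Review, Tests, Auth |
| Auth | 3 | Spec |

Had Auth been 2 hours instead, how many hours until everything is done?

28

Baseline: Spec→Auth→Perf→Integrate = 9+3+8+9 = 29 → 29 hours.
Auth lies on that path, so at 2 hours the path becomes 28 hours.
That remains the longest chain; total 28 hours.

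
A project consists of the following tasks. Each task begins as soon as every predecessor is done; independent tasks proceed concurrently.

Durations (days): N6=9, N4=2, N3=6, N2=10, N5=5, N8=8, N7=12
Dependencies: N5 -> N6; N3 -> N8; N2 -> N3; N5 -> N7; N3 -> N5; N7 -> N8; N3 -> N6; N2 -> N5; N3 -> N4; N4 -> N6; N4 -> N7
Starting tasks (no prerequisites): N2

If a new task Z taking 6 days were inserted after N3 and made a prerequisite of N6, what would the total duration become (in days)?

Originally the job takes 41 days.
With Z inserted, N6 now waits for max(N4, N5, N3, Z).
New critical path: N2→N3→N5→N7→N8 = 10+6+5+12+8 = 41 ⇒ 41 days.

41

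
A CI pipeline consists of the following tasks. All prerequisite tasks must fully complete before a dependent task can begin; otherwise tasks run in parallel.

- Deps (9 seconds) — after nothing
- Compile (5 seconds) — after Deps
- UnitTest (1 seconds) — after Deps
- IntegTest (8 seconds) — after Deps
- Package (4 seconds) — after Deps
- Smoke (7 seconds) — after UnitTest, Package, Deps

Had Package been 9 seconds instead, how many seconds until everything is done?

25

Baseline: Deps→Package→Smoke = 9+4+7 = 20 → 20 seconds.
Package is on the critical path; changing it to 9 makes that path 25 seconds.
The critical path is still Deps→Package→Smoke; finish is now 25 seconds.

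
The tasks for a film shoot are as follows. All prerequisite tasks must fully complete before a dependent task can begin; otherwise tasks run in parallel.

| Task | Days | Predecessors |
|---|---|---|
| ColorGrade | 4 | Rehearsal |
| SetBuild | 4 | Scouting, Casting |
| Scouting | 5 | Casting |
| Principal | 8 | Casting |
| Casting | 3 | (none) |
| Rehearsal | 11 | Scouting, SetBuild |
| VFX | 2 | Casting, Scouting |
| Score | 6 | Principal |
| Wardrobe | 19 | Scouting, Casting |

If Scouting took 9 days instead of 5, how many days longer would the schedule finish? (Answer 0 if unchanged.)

4

Actual critical path: Casting→Scouting→SetBuild→Rehearsal→ColorGrade = 3+5+4+11+4 = 27 ⇒ 27 days.
Scouting is on the critical path; changing it to 9 makes that path 31 days.
No other chain overtakes it, so the finish is 31 days.
Change in finish: 31 − 27 = +4 days.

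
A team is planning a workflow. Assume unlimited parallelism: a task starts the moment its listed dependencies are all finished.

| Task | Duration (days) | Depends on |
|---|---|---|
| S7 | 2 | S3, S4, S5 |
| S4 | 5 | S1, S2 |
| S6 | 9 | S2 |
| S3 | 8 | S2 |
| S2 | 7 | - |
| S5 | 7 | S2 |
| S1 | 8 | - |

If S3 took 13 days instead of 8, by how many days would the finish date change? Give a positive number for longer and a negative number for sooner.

The binding path is S2→S3→S7 = 7+8+2 = 17; finish at 17 days.
Since S3 is critical, the +5 change carries straight to that chain (now 22 days).
No other chain overtakes it, so the finish is 22 days.
Change in finish: 22 − 17 = +5 days.

5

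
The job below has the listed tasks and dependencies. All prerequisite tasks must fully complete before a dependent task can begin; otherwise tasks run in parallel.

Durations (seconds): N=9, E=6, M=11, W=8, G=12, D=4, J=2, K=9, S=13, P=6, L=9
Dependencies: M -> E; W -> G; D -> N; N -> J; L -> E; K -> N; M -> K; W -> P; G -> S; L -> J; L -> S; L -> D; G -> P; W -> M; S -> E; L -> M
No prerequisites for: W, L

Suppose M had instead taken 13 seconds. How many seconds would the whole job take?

42

Critical path before the change: L→M→K→N→J = 9+11+9+9+2 = 40 giving 40 seconds.
Since M is critical, the +2 change carries straight to that chain (now 42 seconds).
That remains the longest chain; total 42 seconds.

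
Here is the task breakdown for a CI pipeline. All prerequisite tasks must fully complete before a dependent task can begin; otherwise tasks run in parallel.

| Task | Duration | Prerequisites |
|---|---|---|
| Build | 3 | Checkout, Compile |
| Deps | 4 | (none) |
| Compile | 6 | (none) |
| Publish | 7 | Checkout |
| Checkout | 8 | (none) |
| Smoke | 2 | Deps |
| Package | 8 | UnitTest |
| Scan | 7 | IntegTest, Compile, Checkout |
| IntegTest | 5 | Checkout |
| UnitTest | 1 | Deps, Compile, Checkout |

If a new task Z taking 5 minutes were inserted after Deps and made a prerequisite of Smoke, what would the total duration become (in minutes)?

20

Originally the schedule takes 20 minutes.
With Z inserted, Smoke now waits for max(Deps, Z).
New critical path: Checkout→IntegTest→Scan = 8+5+7 = 20 ⇒ 20 minutes.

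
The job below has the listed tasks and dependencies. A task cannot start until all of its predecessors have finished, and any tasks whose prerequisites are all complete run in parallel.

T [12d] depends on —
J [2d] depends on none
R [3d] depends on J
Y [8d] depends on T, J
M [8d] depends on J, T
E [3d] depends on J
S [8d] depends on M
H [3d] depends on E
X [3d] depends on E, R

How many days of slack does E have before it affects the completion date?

The longest chain is T→M→S = 12+8+8 = 28; overall finish 28 days.
Longest path through E: 8 days (earliest finish 5, latest finish 25).
Slack of E = 22 − 2 = 20 days.

20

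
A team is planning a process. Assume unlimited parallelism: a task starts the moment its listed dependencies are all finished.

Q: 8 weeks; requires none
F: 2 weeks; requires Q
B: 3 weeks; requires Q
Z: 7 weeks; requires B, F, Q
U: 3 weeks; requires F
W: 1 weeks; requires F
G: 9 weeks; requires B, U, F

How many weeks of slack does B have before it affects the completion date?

The longest chain is Q→F→U→G = 8+2+3+9 = 22; overall finish 22 weeks.
Longest path through B: 20 weeks (earliest finish 11, latest finish 13).
Float = 22 − 20 = 2.

2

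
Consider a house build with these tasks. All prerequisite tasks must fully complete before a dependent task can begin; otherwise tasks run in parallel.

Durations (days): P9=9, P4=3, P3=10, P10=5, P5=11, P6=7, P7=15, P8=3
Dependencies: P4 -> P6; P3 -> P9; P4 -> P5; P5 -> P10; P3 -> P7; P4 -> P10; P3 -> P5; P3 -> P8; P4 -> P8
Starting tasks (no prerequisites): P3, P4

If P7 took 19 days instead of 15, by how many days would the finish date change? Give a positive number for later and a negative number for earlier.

3

The binding path is P3→P5→P10 = 10+11+5 = 26; finish at 26 days.
P7 has 1 day of float (longest path through it is 25).
The binding chain switches to P3→P7 = 10+19 = 29; finish 29 days.
Change in finish: 29 − 26 = +3 days.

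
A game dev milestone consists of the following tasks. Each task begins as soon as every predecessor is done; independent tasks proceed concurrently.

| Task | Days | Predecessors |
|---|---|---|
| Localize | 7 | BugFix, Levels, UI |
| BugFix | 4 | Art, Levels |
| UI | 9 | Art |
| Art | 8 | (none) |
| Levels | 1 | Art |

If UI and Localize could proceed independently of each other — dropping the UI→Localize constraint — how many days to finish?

Original critical path: Art→UI→Localize = 8+9+7 = 24 ⇒ 24 days.
Without UI→Localize, Localize's earliest start moves from 17 to 13.
The longest chain is now Art→Levels→BugFix→Localize = 8+1+4+7 = 20, so the plan takes 20 days.

20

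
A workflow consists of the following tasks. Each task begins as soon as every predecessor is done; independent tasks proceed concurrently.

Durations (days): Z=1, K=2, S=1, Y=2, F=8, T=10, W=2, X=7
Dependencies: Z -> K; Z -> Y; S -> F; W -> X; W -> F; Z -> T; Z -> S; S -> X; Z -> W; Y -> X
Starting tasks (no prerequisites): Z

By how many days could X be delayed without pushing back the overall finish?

Critical path: Z→W→F = 1+2+8 = 11, so the finish is 11 days.
X finishes as early as 10 and must finish by 11.
So X can slip 11 − 10 = 1 day.

1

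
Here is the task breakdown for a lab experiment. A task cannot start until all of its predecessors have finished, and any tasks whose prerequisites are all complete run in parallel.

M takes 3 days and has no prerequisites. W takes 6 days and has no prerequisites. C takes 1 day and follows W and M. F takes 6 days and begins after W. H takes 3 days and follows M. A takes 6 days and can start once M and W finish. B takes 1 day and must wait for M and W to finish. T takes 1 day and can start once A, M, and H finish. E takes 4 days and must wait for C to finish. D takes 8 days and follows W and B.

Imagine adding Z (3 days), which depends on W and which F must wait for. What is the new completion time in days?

15

Originally the project takes 15 days.
With Z inserted, F now waits for max(W, Z).
New critical path: W→Z→F = 6+3+6 = 15 ⇒ 15 days.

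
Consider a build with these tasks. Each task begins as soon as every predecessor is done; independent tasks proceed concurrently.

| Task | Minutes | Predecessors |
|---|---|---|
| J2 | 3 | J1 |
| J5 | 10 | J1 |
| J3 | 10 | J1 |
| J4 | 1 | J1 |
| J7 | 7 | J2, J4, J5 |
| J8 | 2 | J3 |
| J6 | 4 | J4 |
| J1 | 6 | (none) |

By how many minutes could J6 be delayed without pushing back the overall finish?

12

The longest chain is J1→J5→J7 = 6+10+7 = 23; overall finish 23 minutes.
Longest path through J6: 11 minutes (earliest finish 11, latest finish 23).
So J6 can slip 23 − 11 = 12 minutes.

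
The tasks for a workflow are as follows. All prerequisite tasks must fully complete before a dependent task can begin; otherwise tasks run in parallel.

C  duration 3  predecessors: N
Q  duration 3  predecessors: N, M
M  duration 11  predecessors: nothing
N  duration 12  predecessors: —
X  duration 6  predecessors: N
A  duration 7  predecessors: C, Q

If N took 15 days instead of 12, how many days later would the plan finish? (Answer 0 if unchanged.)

Critical path before the change: N→Q→A = 12+3+7 = 22 giving 22 days.
N lies on that path, so at 15 days the path becomes 25 days.
That remains the longest chain; total 25 days.
Change in finish: 25 − 22 = +3 days.

3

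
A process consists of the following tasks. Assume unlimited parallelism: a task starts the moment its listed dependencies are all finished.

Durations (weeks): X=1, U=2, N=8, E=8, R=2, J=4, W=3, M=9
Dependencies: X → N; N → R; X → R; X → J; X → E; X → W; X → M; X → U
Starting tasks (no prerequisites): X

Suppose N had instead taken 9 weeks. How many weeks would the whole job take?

12

The binding path is X→N→R = 1+8+2 = 11; finish at 11 weeks.
N lies on that path, so at 9 weeks the path becomes 12 weeks.
No other chain overtakes it, so the finish is 12 weeks.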